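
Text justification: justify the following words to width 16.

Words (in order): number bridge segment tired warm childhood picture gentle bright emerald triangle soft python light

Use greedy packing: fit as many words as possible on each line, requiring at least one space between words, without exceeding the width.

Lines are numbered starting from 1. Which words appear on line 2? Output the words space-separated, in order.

Answer: segment tired

Derivation:
Line 1: ['number', 'bridge'] (min_width=13, slack=3)
Line 2: ['segment', 'tired'] (min_width=13, slack=3)
Line 3: ['warm', 'childhood'] (min_width=14, slack=2)
Line 4: ['picture', 'gentle'] (min_width=14, slack=2)
Line 5: ['bright', 'emerald'] (min_width=14, slack=2)
Line 6: ['triangle', 'soft'] (min_width=13, slack=3)
Line 7: ['python', 'light'] (min_width=12, slack=4)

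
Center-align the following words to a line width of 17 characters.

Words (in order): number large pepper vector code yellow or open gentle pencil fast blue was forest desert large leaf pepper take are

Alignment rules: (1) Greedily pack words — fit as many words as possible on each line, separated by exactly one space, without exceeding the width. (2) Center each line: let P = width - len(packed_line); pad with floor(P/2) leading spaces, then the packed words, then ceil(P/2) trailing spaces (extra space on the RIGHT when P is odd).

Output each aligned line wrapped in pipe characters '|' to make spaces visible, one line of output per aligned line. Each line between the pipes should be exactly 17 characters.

Answer: |  number large   |
|  pepper vector  |
| code yellow or  |
|   open gentle   |
|pencil fast blue |
|was forest desert|
|large leaf pepper|
|    take are     |

Derivation:
Line 1: ['number', 'large'] (min_width=12, slack=5)
Line 2: ['pepper', 'vector'] (min_width=13, slack=4)
Line 3: ['code', 'yellow', 'or'] (min_width=14, slack=3)
Line 4: ['open', 'gentle'] (min_width=11, slack=6)
Line 5: ['pencil', 'fast', 'blue'] (min_width=16, slack=1)
Line 6: ['was', 'forest', 'desert'] (min_width=17, slack=0)
Line 7: ['large', 'leaf', 'pepper'] (min_width=17, slack=0)
Line 8: ['take', 'are'] (min_width=8, slack=9)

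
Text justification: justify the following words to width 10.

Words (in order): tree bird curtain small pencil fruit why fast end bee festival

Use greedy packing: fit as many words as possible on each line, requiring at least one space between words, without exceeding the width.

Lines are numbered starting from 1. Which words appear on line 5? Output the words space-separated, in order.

Line 1: ['tree', 'bird'] (min_width=9, slack=1)
Line 2: ['curtain'] (min_width=7, slack=3)
Line 3: ['small'] (min_width=5, slack=5)
Line 4: ['pencil'] (min_width=6, slack=4)
Line 5: ['fruit', 'why'] (min_width=9, slack=1)
Line 6: ['fast', 'end'] (min_width=8, slack=2)
Line 7: ['bee'] (min_width=3, slack=7)
Line 8: ['festival'] (min_width=8, slack=2)

Answer: fruit why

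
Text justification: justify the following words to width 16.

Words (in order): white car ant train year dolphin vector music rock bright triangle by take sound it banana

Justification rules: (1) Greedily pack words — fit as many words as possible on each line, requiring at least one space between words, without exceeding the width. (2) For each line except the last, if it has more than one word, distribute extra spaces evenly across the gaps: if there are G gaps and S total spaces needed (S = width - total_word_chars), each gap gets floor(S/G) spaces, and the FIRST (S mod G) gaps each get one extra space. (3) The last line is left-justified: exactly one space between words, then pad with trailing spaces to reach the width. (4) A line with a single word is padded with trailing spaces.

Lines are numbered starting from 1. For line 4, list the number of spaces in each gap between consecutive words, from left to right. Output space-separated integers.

Answer: 7

Derivation:
Line 1: ['white', 'car', 'ant'] (min_width=13, slack=3)
Line 2: ['train', 'year'] (min_width=10, slack=6)
Line 3: ['dolphin', 'vector'] (min_width=14, slack=2)
Line 4: ['music', 'rock'] (min_width=10, slack=6)
Line 5: ['bright', 'triangle'] (min_width=15, slack=1)
Line 6: ['by', 'take', 'sound', 'it'] (min_width=16, slack=0)
Line 7: ['banana'] (min_width=6, slack=10)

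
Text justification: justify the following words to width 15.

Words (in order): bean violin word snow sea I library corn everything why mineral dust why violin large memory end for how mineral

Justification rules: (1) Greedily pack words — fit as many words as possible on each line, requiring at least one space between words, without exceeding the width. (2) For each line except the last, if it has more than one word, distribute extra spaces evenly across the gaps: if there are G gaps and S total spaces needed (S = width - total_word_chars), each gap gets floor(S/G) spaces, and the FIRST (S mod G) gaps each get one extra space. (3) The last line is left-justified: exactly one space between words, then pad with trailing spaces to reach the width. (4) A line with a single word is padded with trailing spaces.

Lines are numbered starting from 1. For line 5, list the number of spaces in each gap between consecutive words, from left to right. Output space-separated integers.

Answer: 4

Derivation:
Line 1: ['bean', 'violin'] (min_width=11, slack=4)
Line 2: ['word', 'snow', 'sea', 'I'] (min_width=15, slack=0)
Line 3: ['library', 'corn'] (min_width=12, slack=3)
Line 4: ['everything', 'why'] (min_width=14, slack=1)
Line 5: ['mineral', 'dust'] (min_width=12, slack=3)
Line 6: ['why', 'violin'] (min_width=10, slack=5)
Line 7: ['large', 'memory'] (min_width=12, slack=3)
Line 8: ['end', 'for', 'how'] (min_width=11, slack=4)
Line 9: ['mineral'] (min_width=7, slack=8)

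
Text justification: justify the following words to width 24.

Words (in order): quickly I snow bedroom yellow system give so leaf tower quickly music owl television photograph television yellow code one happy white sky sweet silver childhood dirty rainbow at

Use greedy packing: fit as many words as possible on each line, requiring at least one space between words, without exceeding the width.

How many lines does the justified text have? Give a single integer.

Answer: 9

Derivation:
Line 1: ['quickly', 'I', 'snow', 'bedroom'] (min_width=22, slack=2)
Line 2: ['yellow', 'system', 'give', 'so'] (min_width=21, slack=3)
Line 3: ['leaf', 'tower', 'quickly', 'music'] (min_width=24, slack=0)
Line 4: ['owl', 'television'] (min_width=14, slack=10)
Line 5: ['photograph', 'television'] (min_width=21, slack=3)
Line 6: ['yellow', 'code', 'one', 'happy'] (min_width=21, slack=3)
Line 7: ['white', 'sky', 'sweet', 'silver'] (min_width=22, slack=2)
Line 8: ['childhood', 'dirty', 'rainbow'] (min_width=23, slack=1)
Line 9: ['at'] (min_width=2, slack=22)
Total lines: 9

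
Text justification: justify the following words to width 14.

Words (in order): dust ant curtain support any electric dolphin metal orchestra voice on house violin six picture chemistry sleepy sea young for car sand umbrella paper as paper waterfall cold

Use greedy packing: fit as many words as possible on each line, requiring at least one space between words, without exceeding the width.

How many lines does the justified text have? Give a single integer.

Line 1: ['dust', 'ant'] (min_width=8, slack=6)
Line 2: ['curtain'] (min_width=7, slack=7)
Line 3: ['support', 'any'] (min_width=11, slack=3)
Line 4: ['electric'] (min_width=8, slack=6)
Line 5: ['dolphin', 'metal'] (min_width=13, slack=1)
Line 6: ['orchestra'] (min_width=9, slack=5)
Line 7: ['voice', 'on', 'house'] (min_width=14, slack=0)
Line 8: ['violin', 'six'] (min_width=10, slack=4)
Line 9: ['picture'] (min_width=7, slack=7)
Line 10: ['chemistry'] (min_width=9, slack=5)
Line 11: ['sleepy', 'sea'] (min_width=10, slack=4)
Line 12: ['young', 'for', 'car'] (min_width=13, slack=1)
Line 13: ['sand', 'umbrella'] (min_width=13, slack=1)
Line 14: ['paper', 'as', 'paper'] (min_width=14, slack=0)
Line 15: ['waterfall', 'cold'] (min_width=14, slack=0)
Total lines: 15

Answer: 15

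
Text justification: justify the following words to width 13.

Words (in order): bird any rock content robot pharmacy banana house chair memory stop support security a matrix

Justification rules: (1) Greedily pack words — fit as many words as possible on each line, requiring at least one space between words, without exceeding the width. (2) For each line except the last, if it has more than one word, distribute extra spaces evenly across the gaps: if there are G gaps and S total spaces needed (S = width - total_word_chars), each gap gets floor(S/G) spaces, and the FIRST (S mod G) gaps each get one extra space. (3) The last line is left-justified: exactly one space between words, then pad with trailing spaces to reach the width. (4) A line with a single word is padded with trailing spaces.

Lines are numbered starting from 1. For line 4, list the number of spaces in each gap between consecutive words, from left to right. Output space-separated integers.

Answer: 2

Derivation:
Line 1: ['bird', 'any', 'rock'] (min_width=13, slack=0)
Line 2: ['content', 'robot'] (min_width=13, slack=0)
Line 3: ['pharmacy'] (min_width=8, slack=5)
Line 4: ['banana', 'house'] (min_width=12, slack=1)
Line 5: ['chair', 'memory'] (min_width=12, slack=1)
Line 6: ['stop', 'support'] (min_width=12, slack=1)
Line 7: ['security', 'a'] (min_width=10, slack=3)
Line 8: ['matrix'] (min_width=6, slack=7)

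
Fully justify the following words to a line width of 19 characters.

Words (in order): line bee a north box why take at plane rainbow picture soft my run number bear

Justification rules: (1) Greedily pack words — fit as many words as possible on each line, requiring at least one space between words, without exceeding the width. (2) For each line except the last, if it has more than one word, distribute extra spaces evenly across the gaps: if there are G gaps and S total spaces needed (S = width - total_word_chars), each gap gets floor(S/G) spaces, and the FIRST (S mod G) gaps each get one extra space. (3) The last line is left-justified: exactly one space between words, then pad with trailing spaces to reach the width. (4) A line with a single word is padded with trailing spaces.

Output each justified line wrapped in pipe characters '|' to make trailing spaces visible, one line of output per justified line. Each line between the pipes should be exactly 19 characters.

Answer: |line  bee  a  north|
|box   why  take  at|
|plane       rainbow|
|picture soft my run|
|number bear        |

Derivation:
Line 1: ['line', 'bee', 'a', 'north'] (min_width=16, slack=3)
Line 2: ['box', 'why', 'take', 'at'] (min_width=15, slack=4)
Line 3: ['plane', 'rainbow'] (min_width=13, slack=6)
Line 4: ['picture', 'soft', 'my', 'run'] (min_width=19, slack=0)
Line 5: ['number', 'bear'] (min_width=11, slack=8)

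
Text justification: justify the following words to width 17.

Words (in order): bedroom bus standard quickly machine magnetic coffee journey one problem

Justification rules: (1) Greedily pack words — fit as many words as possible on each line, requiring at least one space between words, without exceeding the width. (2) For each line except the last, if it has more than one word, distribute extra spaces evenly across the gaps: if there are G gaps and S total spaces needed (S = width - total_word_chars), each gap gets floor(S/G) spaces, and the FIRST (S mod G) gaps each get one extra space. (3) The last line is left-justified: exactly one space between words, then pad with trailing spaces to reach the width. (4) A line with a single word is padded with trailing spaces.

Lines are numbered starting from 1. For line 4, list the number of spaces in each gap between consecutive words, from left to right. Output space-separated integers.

Answer: 4

Derivation:
Line 1: ['bedroom', 'bus'] (min_width=11, slack=6)
Line 2: ['standard', 'quickly'] (min_width=16, slack=1)
Line 3: ['machine', 'magnetic'] (min_width=16, slack=1)
Line 4: ['coffee', 'journey'] (min_width=14, slack=3)
Line 5: ['one', 'problem'] (min_width=11, slack=6)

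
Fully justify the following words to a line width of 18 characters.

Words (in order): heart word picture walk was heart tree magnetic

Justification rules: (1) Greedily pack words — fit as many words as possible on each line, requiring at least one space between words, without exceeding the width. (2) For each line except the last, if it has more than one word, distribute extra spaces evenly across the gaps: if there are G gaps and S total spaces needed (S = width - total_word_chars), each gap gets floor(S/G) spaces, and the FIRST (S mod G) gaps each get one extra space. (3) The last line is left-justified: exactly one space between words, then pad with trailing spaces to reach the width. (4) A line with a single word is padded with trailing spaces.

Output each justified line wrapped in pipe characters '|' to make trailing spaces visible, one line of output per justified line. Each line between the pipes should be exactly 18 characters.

Line 1: ['heart', 'word', 'picture'] (min_width=18, slack=0)
Line 2: ['walk', 'was', 'heart'] (min_width=14, slack=4)
Line 3: ['tree', 'magnetic'] (min_width=13, slack=5)

Answer: |heart word picture|
|walk   was   heart|
|tree magnetic     |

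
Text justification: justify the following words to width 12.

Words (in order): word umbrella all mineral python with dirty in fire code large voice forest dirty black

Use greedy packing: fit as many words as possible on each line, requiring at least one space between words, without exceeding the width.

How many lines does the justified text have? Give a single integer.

Answer: 9

Derivation:
Line 1: ['word'] (min_width=4, slack=8)
Line 2: ['umbrella', 'all'] (min_width=12, slack=0)
Line 3: ['mineral'] (min_width=7, slack=5)
Line 4: ['python', 'with'] (min_width=11, slack=1)
Line 5: ['dirty', 'in'] (min_width=8, slack=4)
Line 6: ['fire', 'code'] (min_width=9, slack=3)
Line 7: ['large', 'voice'] (min_width=11, slack=1)
Line 8: ['forest', 'dirty'] (min_width=12, slack=0)
Line 9: ['black'] (min_width=5, slack=7)
Total lines: 9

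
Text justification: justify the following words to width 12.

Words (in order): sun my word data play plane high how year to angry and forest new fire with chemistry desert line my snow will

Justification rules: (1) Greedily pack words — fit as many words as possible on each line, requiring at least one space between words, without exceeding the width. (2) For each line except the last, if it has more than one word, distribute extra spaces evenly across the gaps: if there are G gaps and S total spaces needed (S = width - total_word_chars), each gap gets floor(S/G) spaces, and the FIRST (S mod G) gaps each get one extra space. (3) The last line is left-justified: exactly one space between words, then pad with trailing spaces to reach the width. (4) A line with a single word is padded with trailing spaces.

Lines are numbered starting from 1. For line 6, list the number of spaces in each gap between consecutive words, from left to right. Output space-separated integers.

Line 1: ['sun', 'my', 'word'] (min_width=11, slack=1)
Line 2: ['data', 'play'] (min_width=9, slack=3)
Line 3: ['plane', 'high'] (min_width=10, slack=2)
Line 4: ['how', 'year', 'to'] (min_width=11, slack=1)
Line 5: ['angry', 'and'] (min_width=9, slack=3)
Line 6: ['forest', 'new'] (min_width=10, slack=2)
Line 7: ['fire', 'with'] (min_width=9, slack=3)
Line 8: ['chemistry'] (min_width=9, slack=3)
Line 9: ['desert', 'line'] (min_width=11, slack=1)
Line 10: ['my', 'snow', 'will'] (min_width=12, slack=0)

Answer: 3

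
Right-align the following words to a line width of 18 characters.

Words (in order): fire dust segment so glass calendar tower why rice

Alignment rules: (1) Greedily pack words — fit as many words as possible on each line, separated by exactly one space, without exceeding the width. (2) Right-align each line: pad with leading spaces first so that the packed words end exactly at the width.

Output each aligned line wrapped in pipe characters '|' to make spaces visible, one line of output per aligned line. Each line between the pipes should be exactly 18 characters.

Line 1: ['fire', 'dust', 'segment'] (min_width=17, slack=1)
Line 2: ['so', 'glass', 'calendar'] (min_width=17, slack=1)
Line 3: ['tower', 'why', 'rice'] (min_width=14, slack=4)

Answer: | fire dust segment|
| so glass calendar|
|    tower why rice|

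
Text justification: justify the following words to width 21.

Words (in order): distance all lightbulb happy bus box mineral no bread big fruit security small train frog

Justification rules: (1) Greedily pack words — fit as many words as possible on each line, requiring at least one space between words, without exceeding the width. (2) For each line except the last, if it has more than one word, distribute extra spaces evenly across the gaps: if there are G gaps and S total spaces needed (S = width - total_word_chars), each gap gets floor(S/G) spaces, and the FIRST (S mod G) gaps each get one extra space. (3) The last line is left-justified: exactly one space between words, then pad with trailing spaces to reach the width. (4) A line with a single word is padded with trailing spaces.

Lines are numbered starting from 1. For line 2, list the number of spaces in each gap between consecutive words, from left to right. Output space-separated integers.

Answer: 2 2

Derivation:
Line 1: ['distance', 'all'] (min_width=12, slack=9)
Line 2: ['lightbulb', 'happy', 'bus'] (min_width=19, slack=2)
Line 3: ['box', 'mineral', 'no', 'bread'] (min_width=20, slack=1)
Line 4: ['big', 'fruit', 'security'] (min_width=18, slack=3)
Line 5: ['small', 'train', 'frog'] (min_width=16, slack=5)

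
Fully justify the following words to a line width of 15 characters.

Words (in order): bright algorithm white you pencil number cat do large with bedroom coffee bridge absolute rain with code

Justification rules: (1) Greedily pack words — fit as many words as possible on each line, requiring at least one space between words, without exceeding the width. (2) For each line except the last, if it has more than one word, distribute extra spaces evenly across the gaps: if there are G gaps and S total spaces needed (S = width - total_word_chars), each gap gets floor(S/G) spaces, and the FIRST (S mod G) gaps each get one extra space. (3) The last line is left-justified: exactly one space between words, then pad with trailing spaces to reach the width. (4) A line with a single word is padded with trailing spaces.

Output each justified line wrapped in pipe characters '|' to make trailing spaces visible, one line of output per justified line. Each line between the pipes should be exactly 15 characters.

Answer: |bright         |
|algorithm white|
|you      pencil|
|number  cat  do|
|large      with|
|bedroom  coffee|
|bridge absolute|
|rain with code |

Derivation:
Line 1: ['bright'] (min_width=6, slack=9)
Line 2: ['algorithm', 'white'] (min_width=15, slack=0)
Line 3: ['you', 'pencil'] (min_width=10, slack=5)
Line 4: ['number', 'cat', 'do'] (min_width=13, slack=2)
Line 5: ['large', 'with'] (min_width=10, slack=5)
Line 6: ['bedroom', 'coffee'] (min_width=14, slack=1)
Line 7: ['bridge', 'absolute'] (min_width=15, slack=0)
Line 8: ['rain', 'with', 'code'] (min_width=14, slack=1)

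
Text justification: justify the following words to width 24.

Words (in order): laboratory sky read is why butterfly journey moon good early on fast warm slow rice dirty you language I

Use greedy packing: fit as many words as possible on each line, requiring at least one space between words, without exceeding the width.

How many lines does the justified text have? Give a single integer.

Answer: 5

Derivation:
Line 1: ['laboratory', 'sky', 'read', 'is'] (min_width=22, slack=2)
Line 2: ['why', 'butterfly', 'journey'] (min_width=21, slack=3)
Line 3: ['moon', 'good', 'early', 'on', 'fast'] (min_width=23, slack=1)
Line 4: ['warm', 'slow', 'rice', 'dirty', 'you'] (min_width=24, slack=0)
Line 5: ['language', 'I'] (min_width=10, slack=14)
Total lines: 5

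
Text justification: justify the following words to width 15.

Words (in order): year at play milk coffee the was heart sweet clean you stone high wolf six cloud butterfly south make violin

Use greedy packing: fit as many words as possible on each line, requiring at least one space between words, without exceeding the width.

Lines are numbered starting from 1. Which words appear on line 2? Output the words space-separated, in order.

Answer: milk coffee the

Derivation:
Line 1: ['year', 'at', 'play'] (min_width=12, slack=3)
Line 2: ['milk', 'coffee', 'the'] (min_width=15, slack=0)
Line 3: ['was', 'heart', 'sweet'] (min_width=15, slack=0)
Line 4: ['clean', 'you', 'stone'] (min_width=15, slack=0)
Line 5: ['high', 'wolf', 'six'] (min_width=13, slack=2)
Line 6: ['cloud', 'butterfly'] (min_width=15, slack=0)
Line 7: ['south', 'make'] (min_width=10, slack=5)
Line 8: ['violin'] (min_width=6, slack=9)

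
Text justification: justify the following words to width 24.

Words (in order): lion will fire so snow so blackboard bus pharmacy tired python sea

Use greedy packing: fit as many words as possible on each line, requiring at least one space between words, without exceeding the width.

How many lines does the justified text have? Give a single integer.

Answer: 4

Derivation:
Line 1: ['lion', 'will', 'fire', 'so', 'snow'] (min_width=22, slack=2)
Line 2: ['so', 'blackboard', 'bus'] (min_width=17, slack=7)
Line 3: ['pharmacy', 'tired', 'python'] (min_width=21, slack=3)
Line 4: ['sea'] (min_width=3, slack=21)
Total lines: 4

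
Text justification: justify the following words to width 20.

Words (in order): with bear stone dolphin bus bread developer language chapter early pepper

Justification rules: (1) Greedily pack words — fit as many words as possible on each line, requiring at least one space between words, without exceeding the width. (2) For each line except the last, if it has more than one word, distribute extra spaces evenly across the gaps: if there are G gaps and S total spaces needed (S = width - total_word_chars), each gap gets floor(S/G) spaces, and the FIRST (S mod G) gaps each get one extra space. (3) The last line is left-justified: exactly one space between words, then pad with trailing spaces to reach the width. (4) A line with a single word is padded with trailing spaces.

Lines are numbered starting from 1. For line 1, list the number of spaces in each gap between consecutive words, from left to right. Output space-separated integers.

Line 1: ['with', 'bear', 'stone'] (min_width=15, slack=5)
Line 2: ['dolphin', 'bus', 'bread'] (min_width=17, slack=3)
Line 3: ['developer', 'language'] (min_width=18, slack=2)
Line 4: ['chapter', 'early', 'pepper'] (min_width=20, slack=0)

Answer: 4 3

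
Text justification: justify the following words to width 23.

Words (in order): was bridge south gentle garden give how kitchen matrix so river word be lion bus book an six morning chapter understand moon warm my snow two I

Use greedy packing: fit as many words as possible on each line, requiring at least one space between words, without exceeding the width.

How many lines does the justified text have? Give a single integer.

Answer: 7

Derivation:
Line 1: ['was', 'bridge', 'south', 'gentle'] (min_width=23, slack=0)
Line 2: ['garden', 'give', 'how', 'kitchen'] (min_width=23, slack=0)
Line 3: ['matrix', 'so', 'river', 'word', 'be'] (min_width=23, slack=0)
Line 4: ['lion', 'bus', 'book', 'an', 'six'] (min_width=20, slack=3)
Line 5: ['morning', 'chapter'] (min_width=15, slack=8)
Line 6: ['understand', 'moon', 'warm', 'my'] (min_width=23, slack=0)
Line 7: ['snow', 'two', 'I'] (min_width=10, slack=13)
Total lines: 7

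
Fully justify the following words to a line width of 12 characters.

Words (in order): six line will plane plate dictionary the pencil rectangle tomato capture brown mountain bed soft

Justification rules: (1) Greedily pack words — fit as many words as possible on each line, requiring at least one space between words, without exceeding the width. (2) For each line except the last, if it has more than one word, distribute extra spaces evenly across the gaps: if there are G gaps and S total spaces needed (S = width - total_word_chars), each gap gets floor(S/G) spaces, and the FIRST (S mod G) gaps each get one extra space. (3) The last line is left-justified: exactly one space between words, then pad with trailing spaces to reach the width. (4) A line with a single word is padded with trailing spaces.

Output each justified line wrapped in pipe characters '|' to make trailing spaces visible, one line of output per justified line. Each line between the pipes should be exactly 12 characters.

Answer: |six     line|
|will   plane|
|plate       |
|dictionary  |
|the   pencil|
|rectangle   |
|tomato      |
|capture     |
|brown       |
|mountain bed|
|soft        |

Derivation:
Line 1: ['six', 'line'] (min_width=8, slack=4)
Line 2: ['will', 'plane'] (min_width=10, slack=2)
Line 3: ['plate'] (min_width=5, slack=7)
Line 4: ['dictionary'] (min_width=10, slack=2)
Line 5: ['the', 'pencil'] (min_width=10, slack=2)
Line 6: ['rectangle'] (min_width=9, slack=3)
Line 7: ['tomato'] (min_width=6, slack=6)
Line 8: ['capture'] (min_width=7, slack=5)
Line 9: ['brown'] (min_width=5, slack=7)
Line 10: ['mountain', 'bed'] (min_width=12, slack=0)
Line 11: ['soft'] (min_width=4, slack=8)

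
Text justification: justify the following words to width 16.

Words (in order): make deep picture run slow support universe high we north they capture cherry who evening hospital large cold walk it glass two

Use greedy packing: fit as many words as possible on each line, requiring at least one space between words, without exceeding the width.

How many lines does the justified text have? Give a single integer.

Answer: 9

Derivation:
Line 1: ['make', 'deep'] (min_width=9, slack=7)
Line 2: ['picture', 'run', 'slow'] (min_width=16, slack=0)
Line 3: ['support', 'universe'] (min_width=16, slack=0)
Line 4: ['high', 'we', 'north'] (min_width=13, slack=3)
Line 5: ['they', 'capture'] (min_width=12, slack=4)
Line 6: ['cherry', 'who'] (min_width=10, slack=6)
Line 7: ['evening', 'hospital'] (min_width=16, slack=0)
Line 8: ['large', 'cold', 'walk'] (min_width=15, slack=1)
Line 9: ['it', 'glass', 'two'] (min_width=12, slack=4)
Total lines: 9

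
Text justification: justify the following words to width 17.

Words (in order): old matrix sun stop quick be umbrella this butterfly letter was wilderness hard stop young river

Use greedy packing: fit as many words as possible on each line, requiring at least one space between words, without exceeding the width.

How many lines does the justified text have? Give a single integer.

Line 1: ['old', 'matrix', 'sun'] (min_width=14, slack=3)
Line 2: ['stop', 'quick', 'be'] (min_width=13, slack=4)
Line 3: ['umbrella', 'this'] (min_width=13, slack=4)
Line 4: ['butterfly', 'letter'] (min_width=16, slack=1)
Line 5: ['was', 'wilderness'] (min_width=14, slack=3)
Line 6: ['hard', 'stop', 'young'] (min_width=15, slack=2)
Line 7: ['river'] (min_width=5, slack=12)
Total lines: 7

Answer: 7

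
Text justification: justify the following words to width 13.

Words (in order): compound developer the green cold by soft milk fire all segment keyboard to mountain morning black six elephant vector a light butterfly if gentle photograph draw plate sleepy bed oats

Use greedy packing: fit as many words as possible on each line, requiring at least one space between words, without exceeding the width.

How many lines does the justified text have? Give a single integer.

Line 1: ['compound'] (min_width=8, slack=5)
Line 2: ['developer', 'the'] (min_width=13, slack=0)
Line 3: ['green', 'cold', 'by'] (min_width=13, slack=0)
Line 4: ['soft', 'milk'] (min_width=9, slack=4)
Line 5: ['fire', 'all'] (min_width=8, slack=5)
Line 6: ['segment'] (min_width=7, slack=6)
Line 7: ['keyboard', 'to'] (min_width=11, slack=2)
Line 8: ['mountain'] (min_width=8, slack=5)
Line 9: ['morning', 'black'] (min_width=13, slack=0)
Line 10: ['six', 'elephant'] (min_width=12, slack=1)
Line 11: ['vector', 'a'] (min_width=8, slack=5)
Line 12: ['light'] (min_width=5, slack=8)
Line 13: ['butterfly', 'if'] (min_width=12, slack=1)
Line 14: ['gentle'] (min_width=6, slack=7)
Line 15: ['photograph'] (min_width=10, slack=3)
Line 16: ['draw', 'plate'] (min_width=10, slack=3)
Line 17: ['sleepy', 'bed'] (min_width=10, slack=3)
Line 18: ['oats'] (min_width=4, slack=9)
Total lines: 18

Answer: 18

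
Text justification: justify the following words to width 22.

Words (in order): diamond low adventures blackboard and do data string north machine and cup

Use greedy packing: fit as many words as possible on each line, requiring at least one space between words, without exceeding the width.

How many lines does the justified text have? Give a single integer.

Line 1: ['diamond', 'low', 'adventures'] (min_width=22, slack=0)
Line 2: ['blackboard', 'and', 'do', 'data'] (min_width=22, slack=0)
Line 3: ['string', 'north', 'machine'] (min_width=20, slack=2)
Line 4: ['and', 'cup'] (min_width=7, slack=15)
Total lines: 4

Answer: 4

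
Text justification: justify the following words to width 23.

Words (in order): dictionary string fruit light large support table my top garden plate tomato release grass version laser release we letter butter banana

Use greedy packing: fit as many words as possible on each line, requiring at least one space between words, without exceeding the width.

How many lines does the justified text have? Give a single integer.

Line 1: ['dictionary', 'string', 'fruit'] (min_width=23, slack=0)
Line 2: ['light', 'large', 'support'] (min_width=19, slack=4)
Line 3: ['table', 'my', 'top', 'garden'] (min_width=19, slack=4)
Line 4: ['plate', 'tomato', 'release'] (min_width=20, slack=3)
Line 5: ['grass', 'version', 'laser'] (min_width=19, slack=4)
Line 6: ['release', 'we', 'letter'] (min_width=17, slack=6)
Line 7: ['butter', 'banana'] (min_width=13, slack=10)
Total lines: 7

Answer: 7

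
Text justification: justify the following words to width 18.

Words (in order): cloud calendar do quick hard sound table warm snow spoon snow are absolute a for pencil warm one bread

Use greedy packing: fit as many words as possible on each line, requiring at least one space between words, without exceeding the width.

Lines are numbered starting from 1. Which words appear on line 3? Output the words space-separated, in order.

Line 1: ['cloud', 'calendar', 'do'] (min_width=17, slack=1)
Line 2: ['quick', 'hard', 'sound'] (min_width=16, slack=2)
Line 3: ['table', 'warm', 'snow'] (min_width=15, slack=3)
Line 4: ['spoon', 'snow', 'are'] (min_width=14, slack=4)
Line 5: ['absolute', 'a', 'for'] (min_width=14, slack=4)
Line 6: ['pencil', 'warm', 'one'] (min_width=15, slack=3)
Line 7: ['bread'] (min_width=5, slack=13)

Answer: table warm snow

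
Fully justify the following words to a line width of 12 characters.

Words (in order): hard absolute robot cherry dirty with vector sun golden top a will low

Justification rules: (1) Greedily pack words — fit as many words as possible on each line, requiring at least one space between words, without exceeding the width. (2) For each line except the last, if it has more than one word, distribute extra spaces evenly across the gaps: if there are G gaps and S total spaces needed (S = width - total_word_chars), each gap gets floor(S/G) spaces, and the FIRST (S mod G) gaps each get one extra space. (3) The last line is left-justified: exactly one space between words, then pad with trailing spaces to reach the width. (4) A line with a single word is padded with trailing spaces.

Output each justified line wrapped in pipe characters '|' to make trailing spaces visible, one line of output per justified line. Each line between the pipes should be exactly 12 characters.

Answer: |hard        |
|absolute    |
|robot cherry|
|dirty   with|
|vector   sun|
|golden top a|
|will low    |

Derivation:
Line 1: ['hard'] (min_width=4, slack=8)
Line 2: ['absolute'] (min_width=8, slack=4)
Line 3: ['robot', 'cherry'] (min_width=12, slack=0)
Line 4: ['dirty', 'with'] (min_width=10, slack=2)
Line 5: ['vector', 'sun'] (min_width=10, slack=2)
Line 6: ['golden', 'top', 'a'] (min_width=12, slack=0)
Line 7: ['will', 'low'] (min_width=8, slack=4)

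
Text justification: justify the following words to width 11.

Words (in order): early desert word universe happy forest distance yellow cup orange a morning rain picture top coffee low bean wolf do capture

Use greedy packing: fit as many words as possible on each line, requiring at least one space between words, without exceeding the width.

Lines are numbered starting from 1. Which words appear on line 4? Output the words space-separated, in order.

Line 1: ['early'] (min_width=5, slack=6)
Line 2: ['desert', 'word'] (min_width=11, slack=0)
Line 3: ['universe'] (min_width=8, slack=3)
Line 4: ['happy'] (min_width=5, slack=6)
Line 5: ['forest'] (min_width=6, slack=5)
Line 6: ['distance'] (min_width=8, slack=3)
Line 7: ['yellow', 'cup'] (min_width=10, slack=1)
Line 8: ['orange', 'a'] (min_width=8, slack=3)
Line 9: ['morning'] (min_width=7, slack=4)
Line 10: ['rain'] (min_width=4, slack=7)
Line 11: ['picture', 'top'] (min_width=11, slack=0)
Line 12: ['coffee', 'low'] (min_width=10, slack=1)
Line 13: ['bean', 'wolf'] (min_width=9, slack=2)
Line 14: ['do', 'capture'] (min_width=10, slack=1)

Answer: happy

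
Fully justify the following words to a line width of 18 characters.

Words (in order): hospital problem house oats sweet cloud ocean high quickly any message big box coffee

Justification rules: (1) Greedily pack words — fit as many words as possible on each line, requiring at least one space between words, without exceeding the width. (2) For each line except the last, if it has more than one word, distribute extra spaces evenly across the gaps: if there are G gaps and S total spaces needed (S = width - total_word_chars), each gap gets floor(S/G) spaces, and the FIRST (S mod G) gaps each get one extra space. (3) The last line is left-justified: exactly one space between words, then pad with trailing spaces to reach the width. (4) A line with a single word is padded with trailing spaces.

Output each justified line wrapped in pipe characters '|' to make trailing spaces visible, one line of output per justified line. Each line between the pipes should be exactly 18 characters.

Answer: |hospital   problem|
|house  oats  sweet|
|cloud  ocean  high|
|quickly        any|
|message   big  box|
|coffee            |

Derivation:
Line 1: ['hospital', 'problem'] (min_width=16, slack=2)
Line 2: ['house', 'oats', 'sweet'] (min_width=16, slack=2)
Line 3: ['cloud', 'ocean', 'high'] (min_width=16, slack=2)
Line 4: ['quickly', 'any'] (min_width=11, slack=7)
Line 5: ['message', 'big', 'box'] (min_width=15, slack=3)
Line 6: ['coffee'] (min_width=6, slack=12)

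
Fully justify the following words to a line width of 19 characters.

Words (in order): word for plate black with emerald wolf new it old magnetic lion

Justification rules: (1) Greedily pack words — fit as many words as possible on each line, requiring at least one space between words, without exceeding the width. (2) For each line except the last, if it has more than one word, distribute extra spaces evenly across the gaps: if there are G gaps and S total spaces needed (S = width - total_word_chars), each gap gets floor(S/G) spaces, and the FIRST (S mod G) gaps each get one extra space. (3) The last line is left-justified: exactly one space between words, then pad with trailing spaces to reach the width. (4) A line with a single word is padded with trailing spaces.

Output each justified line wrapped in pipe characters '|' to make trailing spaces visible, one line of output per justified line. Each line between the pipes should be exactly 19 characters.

Answer: |word    for   plate|
|black  with emerald|
|wolf   new  it  old|
|magnetic lion      |

Derivation:
Line 1: ['word', 'for', 'plate'] (min_width=14, slack=5)
Line 2: ['black', 'with', 'emerald'] (min_width=18, slack=1)
Line 3: ['wolf', 'new', 'it', 'old'] (min_width=15, slack=4)
Line 4: ['magnetic', 'lion'] (min_width=13, slack=6)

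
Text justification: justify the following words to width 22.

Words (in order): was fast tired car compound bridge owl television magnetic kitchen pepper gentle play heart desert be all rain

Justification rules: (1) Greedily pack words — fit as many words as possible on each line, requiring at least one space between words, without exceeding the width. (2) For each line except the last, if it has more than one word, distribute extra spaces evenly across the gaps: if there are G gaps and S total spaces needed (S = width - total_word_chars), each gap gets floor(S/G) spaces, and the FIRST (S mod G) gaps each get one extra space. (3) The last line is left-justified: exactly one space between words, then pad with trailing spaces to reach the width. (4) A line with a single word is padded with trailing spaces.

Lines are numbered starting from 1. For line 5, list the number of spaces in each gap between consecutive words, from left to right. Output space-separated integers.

Answer: 2 2 1

Derivation:
Line 1: ['was', 'fast', 'tired', 'car'] (min_width=18, slack=4)
Line 2: ['compound', 'bridge', 'owl'] (min_width=19, slack=3)
Line 3: ['television', 'magnetic'] (min_width=19, slack=3)
Line 4: ['kitchen', 'pepper', 'gentle'] (min_width=21, slack=1)
Line 5: ['play', 'heart', 'desert', 'be'] (min_width=20, slack=2)
Line 6: ['all', 'rain'] (min_width=8, slack=14)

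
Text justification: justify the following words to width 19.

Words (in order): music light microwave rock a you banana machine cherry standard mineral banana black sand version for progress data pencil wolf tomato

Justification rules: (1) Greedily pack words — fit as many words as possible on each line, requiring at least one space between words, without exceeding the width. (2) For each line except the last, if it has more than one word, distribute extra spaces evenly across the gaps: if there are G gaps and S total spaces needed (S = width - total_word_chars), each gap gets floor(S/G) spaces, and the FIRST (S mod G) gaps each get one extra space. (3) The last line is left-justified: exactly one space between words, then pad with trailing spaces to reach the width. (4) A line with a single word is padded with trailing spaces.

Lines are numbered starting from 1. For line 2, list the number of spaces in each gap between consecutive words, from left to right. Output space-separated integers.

Answer: 3 2

Derivation:
Line 1: ['music', 'light'] (min_width=11, slack=8)
Line 2: ['microwave', 'rock', 'a'] (min_width=16, slack=3)
Line 3: ['you', 'banana', 'machine'] (min_width=18, slack=1)
Line 4: ['cherry', 'standard'] (min_width=15, slack=4)
Line 5: ['mineral', 'banana'] (min_width=14, slack=5)
Line 6: ['black', 'sand', 'version'] (min_width=18, slack=1)
Line 7: ['for', 'progress', 'data'] (min_width=17, slack=2)
Line 8: ['pencil', 'wolf', 'tomato'] (min_width=18, slack=1)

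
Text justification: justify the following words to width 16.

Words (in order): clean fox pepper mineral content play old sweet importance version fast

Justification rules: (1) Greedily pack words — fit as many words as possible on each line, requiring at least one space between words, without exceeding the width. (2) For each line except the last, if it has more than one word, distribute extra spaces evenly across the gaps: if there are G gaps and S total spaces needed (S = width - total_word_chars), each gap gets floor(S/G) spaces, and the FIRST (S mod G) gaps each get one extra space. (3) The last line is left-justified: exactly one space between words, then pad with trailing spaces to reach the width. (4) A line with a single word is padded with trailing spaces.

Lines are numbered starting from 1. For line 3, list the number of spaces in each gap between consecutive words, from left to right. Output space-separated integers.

Line 1: ['clean', 'fox', 'pepper'] (min_width=16, slack=0)
Line 2: ['mineral', 'content'] (min_width=15, slack=1)
Line 3: ['play', 'old', 'sweet'] (min_width=14, slack=2)
Line 4: ['importance'] (min_width=10, slack=6)
Line 5: ['version', 'fast'] (min_width=12, slack=4)

Answer: 2 2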